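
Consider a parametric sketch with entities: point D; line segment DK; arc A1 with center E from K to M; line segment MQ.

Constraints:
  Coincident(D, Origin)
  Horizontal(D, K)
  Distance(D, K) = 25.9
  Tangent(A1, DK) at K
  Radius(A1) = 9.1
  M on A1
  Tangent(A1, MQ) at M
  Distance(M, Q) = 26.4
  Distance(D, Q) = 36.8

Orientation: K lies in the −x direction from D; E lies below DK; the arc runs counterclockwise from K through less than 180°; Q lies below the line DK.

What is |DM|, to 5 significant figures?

35.868

Checks: |EM| = 9.100 ✓; ∠(EM, MQ) = 90.00° ✓; |MQ| = 26.40 ✓; |DQ| = 36.80 ✓.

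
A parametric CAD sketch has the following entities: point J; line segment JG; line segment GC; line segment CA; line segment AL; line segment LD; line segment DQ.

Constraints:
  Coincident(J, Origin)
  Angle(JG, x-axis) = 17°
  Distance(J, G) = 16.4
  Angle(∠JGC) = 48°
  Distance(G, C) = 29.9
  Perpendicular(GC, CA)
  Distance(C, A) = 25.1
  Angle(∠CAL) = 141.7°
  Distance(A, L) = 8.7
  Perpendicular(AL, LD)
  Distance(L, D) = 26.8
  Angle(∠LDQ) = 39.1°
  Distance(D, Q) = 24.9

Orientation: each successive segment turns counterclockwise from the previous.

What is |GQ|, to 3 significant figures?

32.1

J is at the origin; JG runs at 17.0° with length 16.4, so G = (15.7, 4.79). ∠JGC = 48.0° gives GC at 149° from the x-axis; with |GC| = 29.9, C = (-9.95, 20.2). GC is perpendicular to CA, so CA runs at -121°; with |CA| = 25.1, A = (-22.9, -1.32). ∠CAL = 141.7° gives AL at -82.7° from the x-axis; with |AL| = 8.7, L = (-21.8, -9.95). AL ⟂ LD, so LD runs at 7.30°; with |LD| = 26.8, D = (4.81, -6.54). ∠LDQ = 39.1° gives DQ at 148° from the x-axis; with |DQ| = 24.9, Q = (-16.3, 6.58). Then |GQ| = |Q − G| = 32.1.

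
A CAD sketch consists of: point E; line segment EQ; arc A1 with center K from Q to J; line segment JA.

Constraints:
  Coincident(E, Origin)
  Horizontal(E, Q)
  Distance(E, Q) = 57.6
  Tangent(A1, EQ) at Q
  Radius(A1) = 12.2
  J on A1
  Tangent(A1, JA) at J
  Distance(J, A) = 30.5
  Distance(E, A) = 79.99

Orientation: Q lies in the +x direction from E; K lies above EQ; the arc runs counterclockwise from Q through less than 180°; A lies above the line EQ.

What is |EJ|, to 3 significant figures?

71.0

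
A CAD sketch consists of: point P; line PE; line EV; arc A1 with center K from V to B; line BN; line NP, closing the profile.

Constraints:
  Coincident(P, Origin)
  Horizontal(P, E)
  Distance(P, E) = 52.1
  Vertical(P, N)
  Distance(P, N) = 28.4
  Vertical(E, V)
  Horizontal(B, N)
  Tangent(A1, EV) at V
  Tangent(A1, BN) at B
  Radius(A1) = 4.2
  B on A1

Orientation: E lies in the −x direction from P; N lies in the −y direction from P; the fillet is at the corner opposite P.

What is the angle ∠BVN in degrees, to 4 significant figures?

40.39°

The virtual corner opposite P is at (-52.10, -28.40). The tangent condition forces KV to be normal to EV and tangency of A1 to BN means the radius KB is perpendicular to BN, with radius 4.2, so the center K sits 4.2 in from both sides at K = (-47.90, -24.20). That places the tangent points at V = (-52.10, -24.20) on EV and B = (-47.90, -28.40) on BN. Then cos ∠BVN = VB·VN / (|VB||VN|), giving 40.39°.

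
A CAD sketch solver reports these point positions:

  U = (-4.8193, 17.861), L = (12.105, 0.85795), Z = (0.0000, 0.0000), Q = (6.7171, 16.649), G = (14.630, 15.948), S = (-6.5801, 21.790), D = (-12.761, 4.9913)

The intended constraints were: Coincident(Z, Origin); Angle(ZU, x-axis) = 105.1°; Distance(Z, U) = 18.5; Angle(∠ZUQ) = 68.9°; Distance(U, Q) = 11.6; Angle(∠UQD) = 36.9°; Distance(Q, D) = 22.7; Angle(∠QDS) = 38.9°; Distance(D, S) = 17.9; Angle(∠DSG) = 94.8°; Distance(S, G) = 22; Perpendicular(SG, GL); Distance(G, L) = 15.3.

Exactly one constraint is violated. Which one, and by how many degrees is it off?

Perpendicular(SG, GL) — off by 5.90°.

Z = (0.00, 0.00) ✓; ZU at 105.1° ✓; |ZU| = 18.50 ✓; ∠ZUQ = 68.90° ✓; |UQ| = 11.60 ✓; ∠UQD = 36.90° ✓; |QD| = 22.70 ✓; ∠QDS = 38.90° ✓; |DS| = 17.90 ✓; ∠DSG = 94.80° ✓; |SG| = 22.00 ✓; ∠(SG, GL) = 84.10° ✗; |GL| = 15.30 ✓.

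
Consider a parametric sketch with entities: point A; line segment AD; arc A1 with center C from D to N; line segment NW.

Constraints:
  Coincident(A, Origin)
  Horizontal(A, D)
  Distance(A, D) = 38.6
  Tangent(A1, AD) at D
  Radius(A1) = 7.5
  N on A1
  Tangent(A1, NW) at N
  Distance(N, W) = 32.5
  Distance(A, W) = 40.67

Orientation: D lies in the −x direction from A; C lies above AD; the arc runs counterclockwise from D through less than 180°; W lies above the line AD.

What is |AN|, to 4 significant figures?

31.95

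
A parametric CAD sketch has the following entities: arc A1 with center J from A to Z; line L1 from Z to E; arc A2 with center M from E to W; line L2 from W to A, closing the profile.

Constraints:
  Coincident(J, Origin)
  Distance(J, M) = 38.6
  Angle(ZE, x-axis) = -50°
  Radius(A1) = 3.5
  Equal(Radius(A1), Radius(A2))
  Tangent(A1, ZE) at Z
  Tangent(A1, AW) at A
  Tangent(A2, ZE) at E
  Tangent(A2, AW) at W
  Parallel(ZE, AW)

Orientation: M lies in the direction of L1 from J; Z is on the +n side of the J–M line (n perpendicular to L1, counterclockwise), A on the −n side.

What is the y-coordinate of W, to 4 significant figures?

-31.82

The slot axis is L1's direction at -50.0°, so u = (cos -50.0°, sin -50.0°) = (0.6428, -0.7660) and n = (−sin -50.0°, cos -50.0°) = (0.7660, 0.6428). J is at the origin and M lies 38.6 along u from J, so M = 38.6·u = (24.81, -29.57). Tangency of A1 to both parallel lines with radius 3.5 puts Z and A at J ± 3.5·n: Z = (2.681, 2.250), A = (-2.681, -2.250). Equal radii place E and W the same way about M: E = M + 3.5·n = (27.49, -27.32), W = M − 3.5·n = (22.13, -31.82). So W.y = -31.82.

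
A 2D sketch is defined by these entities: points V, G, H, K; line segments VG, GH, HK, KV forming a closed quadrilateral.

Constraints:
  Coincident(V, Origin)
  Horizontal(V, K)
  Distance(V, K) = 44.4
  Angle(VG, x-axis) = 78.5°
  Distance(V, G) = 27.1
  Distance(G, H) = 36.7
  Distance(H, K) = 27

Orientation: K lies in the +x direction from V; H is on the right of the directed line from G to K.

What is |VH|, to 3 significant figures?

20.1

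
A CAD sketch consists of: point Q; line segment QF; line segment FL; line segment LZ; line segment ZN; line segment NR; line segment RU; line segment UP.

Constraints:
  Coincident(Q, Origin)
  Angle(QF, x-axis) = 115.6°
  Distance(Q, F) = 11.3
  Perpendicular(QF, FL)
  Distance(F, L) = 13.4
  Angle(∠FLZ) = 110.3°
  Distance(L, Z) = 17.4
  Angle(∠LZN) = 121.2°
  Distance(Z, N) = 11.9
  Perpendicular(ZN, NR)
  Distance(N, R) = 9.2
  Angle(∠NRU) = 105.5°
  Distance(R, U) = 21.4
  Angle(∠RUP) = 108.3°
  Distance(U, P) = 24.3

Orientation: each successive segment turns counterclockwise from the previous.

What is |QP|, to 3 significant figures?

38.5

∠NRU = 105.5° gives RU at 139° from the x-axis; with |RU| = 21.4, U = (-16.7, 4.31). ∠RUP = 108.3° gives UP at -150° from the x-axis; with |UP| = 24.3, P = (-37.7, -7.95). Then |QP| = |P − Q| = 38.5.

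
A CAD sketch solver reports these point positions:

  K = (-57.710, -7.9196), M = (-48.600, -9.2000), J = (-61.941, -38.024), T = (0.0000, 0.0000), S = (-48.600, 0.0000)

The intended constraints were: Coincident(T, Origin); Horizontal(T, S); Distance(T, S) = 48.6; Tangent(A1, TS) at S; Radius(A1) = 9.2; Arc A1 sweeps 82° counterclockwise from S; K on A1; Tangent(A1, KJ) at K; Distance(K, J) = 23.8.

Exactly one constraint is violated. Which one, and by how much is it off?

Distance(K, J) = 23.8 — off by 6.60.

T = (0.00, 0.00) ✓; T.y = 0.00, S.y = 0.00 ✓; |TS| = 48.60 ✓; ∠(MS, ST) = 90.00° ✓; |MS| = 9.200 ✓; bearing(M→K) − bearing(M→S) = 82.00° ✓; |MK| = 9.200 ✓; ∠(MK, KJ) = 90.00° ✓; |KJ| = 30.40 ✗.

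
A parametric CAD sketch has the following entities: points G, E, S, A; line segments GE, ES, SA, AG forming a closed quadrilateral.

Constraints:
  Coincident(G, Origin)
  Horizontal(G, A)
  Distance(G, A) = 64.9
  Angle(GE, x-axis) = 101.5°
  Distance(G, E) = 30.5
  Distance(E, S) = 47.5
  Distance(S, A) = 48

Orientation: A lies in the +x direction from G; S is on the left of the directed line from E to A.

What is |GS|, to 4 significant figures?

57.40

G is at the origin; GA is horizontal with |GA| = 64.9 and A in +x, so A = (64.9, 0). GE runs at 101.5° with |GE| = 30.5, so E = (-6.081, 29.89). S is determined by |ES| = 47.5 and |SA| = 48.0 together: it lies at the intersection of circle(E, 47.5) and circle(A, 48.0). With |EA| = 77.02, the foot of the radical line on EA is 38.20 from E and the perpendicular offset is √(47.5² − 38.20²) = 28.23. Taking the left-of-EA solution: S = (40.08, 41.09).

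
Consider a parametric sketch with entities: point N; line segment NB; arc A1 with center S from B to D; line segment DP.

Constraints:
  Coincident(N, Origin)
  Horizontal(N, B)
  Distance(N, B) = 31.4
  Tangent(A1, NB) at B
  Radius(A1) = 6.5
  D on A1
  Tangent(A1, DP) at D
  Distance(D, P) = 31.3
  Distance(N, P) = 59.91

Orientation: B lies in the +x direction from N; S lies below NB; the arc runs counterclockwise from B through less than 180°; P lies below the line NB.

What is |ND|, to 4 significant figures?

29.40

N is at the origin; N and B share the same y with |NB| = 31.4 and B on the +x side, so B = (31.40, 0.000). Tangency of A1 to NB means the radius SB is perpendicular to NB, so S = B + (0, -6.5) = (31.40, -6.500). Since SD ⟂ DP (tangency), |SP| = √(6.5² + 31.3²) = 31.97 regardless of where D sits on A1. So P lies on both circle(N, 59.91) and circle(S, 31.97); the below-NB intersection is P = (50.62, -32.05). D is the foot of the tangent from P: D = (27.11, -11.38).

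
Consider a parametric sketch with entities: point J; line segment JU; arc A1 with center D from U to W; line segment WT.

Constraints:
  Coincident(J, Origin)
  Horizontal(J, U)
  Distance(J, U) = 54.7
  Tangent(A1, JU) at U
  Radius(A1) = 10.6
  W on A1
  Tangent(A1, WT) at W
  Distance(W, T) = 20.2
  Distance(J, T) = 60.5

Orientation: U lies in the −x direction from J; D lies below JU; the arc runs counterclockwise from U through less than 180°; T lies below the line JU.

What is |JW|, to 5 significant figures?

65.348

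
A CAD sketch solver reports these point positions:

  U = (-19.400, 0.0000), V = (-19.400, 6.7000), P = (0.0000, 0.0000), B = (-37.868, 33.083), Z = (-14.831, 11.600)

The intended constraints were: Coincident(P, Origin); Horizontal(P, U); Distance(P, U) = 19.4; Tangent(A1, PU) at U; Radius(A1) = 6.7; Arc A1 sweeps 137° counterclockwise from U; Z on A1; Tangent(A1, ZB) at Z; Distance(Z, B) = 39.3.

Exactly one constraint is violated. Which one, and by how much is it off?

Distance(Z, B) = 39.3 — off by 7.80.

P = (0.00, 0.00) ✓; P.y = 0.00, U.y = 0.00 ✓; |PU| = 19.40 ✓; ∠(VU, UP) = 90.00° ✓; |VU| = 6.700 ✓; bearing(V→Z) − bearing(V→U) = 137.0° ✓; |VZ| = 6.700 ✓; ∠(VZ, ZB) = 90.00° ✓; |ZB| = 31.50 ✗.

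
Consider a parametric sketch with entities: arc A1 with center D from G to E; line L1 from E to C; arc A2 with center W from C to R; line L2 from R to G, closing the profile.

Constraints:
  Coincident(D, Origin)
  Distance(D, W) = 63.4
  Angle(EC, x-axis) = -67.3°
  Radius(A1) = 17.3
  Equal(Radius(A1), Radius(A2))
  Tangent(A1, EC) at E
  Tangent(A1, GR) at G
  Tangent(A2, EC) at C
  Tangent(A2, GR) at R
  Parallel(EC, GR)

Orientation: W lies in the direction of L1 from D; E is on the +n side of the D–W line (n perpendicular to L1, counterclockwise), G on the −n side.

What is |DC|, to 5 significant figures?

65.718

Tangency of A1 to both parallel lines with radius 17.3 puts E and G at D ± 17.3·n: E = (15.960, 6.6762), G = (-15.960, -6.6762). Equal radii place C and R the same way about W: C = W + 17.3·n = (40.426, -51.813), R = W − 17.3·n = (8.5065, -65.165). Then |DC| = |C − D| = 65.718.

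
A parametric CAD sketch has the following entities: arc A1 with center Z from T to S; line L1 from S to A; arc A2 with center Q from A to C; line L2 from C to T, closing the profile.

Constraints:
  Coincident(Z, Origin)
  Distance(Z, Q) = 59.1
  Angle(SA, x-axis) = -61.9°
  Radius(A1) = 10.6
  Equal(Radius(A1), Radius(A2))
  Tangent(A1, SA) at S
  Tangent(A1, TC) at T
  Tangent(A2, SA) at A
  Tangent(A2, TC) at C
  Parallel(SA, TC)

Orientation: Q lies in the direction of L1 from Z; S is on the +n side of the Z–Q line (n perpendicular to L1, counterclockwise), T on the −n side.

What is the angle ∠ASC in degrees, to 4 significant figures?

19.73°

The slot axis is L1's direction at -61.9°, so u = (cos -61.9°, sin -61.9°) = (0.4710, -0.8821) and n = (−sin -61.9°, cos -61.9°) = (0.8821, 0.4710). Z is at the origin and Q lies 59.1 along u from Z, so Q = 59.1·u = (27.84, -52.13). Tangency of A1 to both parallel lines with radius 10.6 puts S and T at Z ± 10.6·n: S = (9.351, 4.993), T = (-9.351, -4.993). Equal radii place A and C the same way about Q: A = Q + 10.6·n = (37.19, -47.14), C = Q − 10.6·n = (18.49, -57.13). Then cos ∠ASC = SA·SC / (|SA||SC|), giving 19.73°.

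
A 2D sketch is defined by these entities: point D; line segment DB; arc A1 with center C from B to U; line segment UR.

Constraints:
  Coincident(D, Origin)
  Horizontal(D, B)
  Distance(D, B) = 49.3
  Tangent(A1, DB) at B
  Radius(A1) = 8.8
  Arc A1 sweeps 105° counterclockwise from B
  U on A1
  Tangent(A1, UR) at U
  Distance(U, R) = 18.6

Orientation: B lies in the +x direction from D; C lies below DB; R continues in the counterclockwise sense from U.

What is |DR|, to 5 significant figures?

54.076

D is at the origin; DB is horizontal with |DB| = 49.3 and B on the +x side, so B = (49.300, 0.0000). Since A1 is tangent to DB there, CB ⟂ DB, so C = B + (0, -8.8) = (49.300, -8.8000). On A1, B sits at bearing 90° from C; a 105° counterclockwise sweep puts U at bearing 195°, so U = C + 8.8·(cos 195°, sin 195°) = (40.800, -11.078). A1 meets UR tangentially, so CU is at right angles to UR, so UR runs along (−sin 195°, cos 195°); with |UR| = 18.6, R = (45.614, -29.044). Then |DR| = |R − D| = 54.076.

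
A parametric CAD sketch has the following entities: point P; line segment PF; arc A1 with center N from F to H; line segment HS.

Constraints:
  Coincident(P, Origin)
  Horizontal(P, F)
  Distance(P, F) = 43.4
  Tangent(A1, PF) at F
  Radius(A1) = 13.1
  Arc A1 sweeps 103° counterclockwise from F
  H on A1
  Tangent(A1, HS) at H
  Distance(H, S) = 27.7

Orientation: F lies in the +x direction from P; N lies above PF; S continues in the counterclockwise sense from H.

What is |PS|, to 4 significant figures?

65.92

On A1, F sits at bearing -90° from N; a 103° counterclockwise sweep puts H at bearing 13°, so H = N + 13.1·(cos 13°, sin 13°) = (56.16, 16.05). Tangency of A1 to HS means the radius NH is perpendicular to HS, so HS runs along (−sin 13°, cos 13°); with |HS| = 27.7, S = (49.93, 43.04). Then |PS| = |S − P| = 65.92.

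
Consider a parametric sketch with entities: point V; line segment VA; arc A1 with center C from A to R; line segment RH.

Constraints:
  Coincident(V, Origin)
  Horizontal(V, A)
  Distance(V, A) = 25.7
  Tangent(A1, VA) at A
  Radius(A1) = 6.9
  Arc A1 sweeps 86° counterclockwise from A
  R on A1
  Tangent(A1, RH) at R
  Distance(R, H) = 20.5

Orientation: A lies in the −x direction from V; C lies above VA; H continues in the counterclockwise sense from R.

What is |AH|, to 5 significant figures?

28.125

V is at the origin; V and A share the same y with |VA| = 25.7 and A on the −x side, so A = (-25.700, 0.0000). Tangency of A1 to VA means the radius CA is perpendicular to VA, so C = A + (0, 6.9) = (-25.700, 6.9000). On A1, A sits at bearing -90° from C; an 86° counterclockwise sweep puts R at bearing -4°, so R = C + 6.9·(cos -4°, sin -4°) = (-18.817, 6.4187). Since A1 is tangent to RH there, CR ⟂ RH, so RH runs along (−sin -4°, cos -4°); with |RH| = 20.5, H = (-17.387, 26.869). Then |AH| = |H − A| = 28.125.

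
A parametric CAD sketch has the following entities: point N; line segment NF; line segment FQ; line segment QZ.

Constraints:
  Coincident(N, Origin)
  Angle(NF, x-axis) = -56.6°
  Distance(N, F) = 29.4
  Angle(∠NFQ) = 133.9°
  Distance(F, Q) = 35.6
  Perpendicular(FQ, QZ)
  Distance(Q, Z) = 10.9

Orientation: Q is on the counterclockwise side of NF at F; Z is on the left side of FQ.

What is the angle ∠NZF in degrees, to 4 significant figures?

27.43°

∠NFQ = 133.9°, so FQ runs at -56.6° + (180° − 133.9°) = -10.50° from the x-axis; with |FQ| = 35.6, Q = F + 35.6·(cos -10.50°, sin -10.50°) = (51.19, -31.03). The perpendicularity gives QZ at right angles to FQ; with |QZ| = 10.9 on the left of FQ, Z = Q + 10.9·(0.1822, 0.9833) = (53.17, -20.31). Then cos ∠NZF = ZN·ZF / (|ZN||ZF|), giving 27.43°.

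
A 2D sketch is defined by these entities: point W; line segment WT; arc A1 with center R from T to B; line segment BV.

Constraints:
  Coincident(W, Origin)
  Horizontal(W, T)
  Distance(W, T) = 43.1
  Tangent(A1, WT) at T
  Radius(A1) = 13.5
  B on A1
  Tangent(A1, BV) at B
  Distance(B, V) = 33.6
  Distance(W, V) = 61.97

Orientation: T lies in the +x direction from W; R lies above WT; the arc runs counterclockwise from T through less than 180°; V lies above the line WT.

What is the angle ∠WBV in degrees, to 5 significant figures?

79.759°

Checks: |RB| = 13.50 ✓; ∠(RB, BV) = 90.00° ✓; |BV| = 33.60 ✓; |WV| = 61.97 ✓.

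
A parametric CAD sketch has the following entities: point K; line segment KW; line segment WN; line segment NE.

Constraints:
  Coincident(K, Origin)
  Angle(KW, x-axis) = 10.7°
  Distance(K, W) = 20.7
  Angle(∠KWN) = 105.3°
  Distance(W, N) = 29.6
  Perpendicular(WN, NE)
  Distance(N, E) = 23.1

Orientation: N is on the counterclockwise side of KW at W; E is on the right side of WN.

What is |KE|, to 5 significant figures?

55.534

K is at the origin; KW runs at 10.7° with length 20.7, so W = 20.7·(cos 10.7°, sin 10.7°) = (20.340, 3.8433). ∠KWN = 105.3°, so WN runs at 10.7° + (180° − 105.3°) = 85.400° from the x-axis; with |WN| = 29.6, N = W + 29.6·(cos 85.400°, sin 85.400°) = (22.714, 33.348). The perpendicularity gives NE at right angles to WN; with |NE| = 23.1 on the right of WN, E = N + 23.1·(0.99678, -0.080199) = (45.740, 31.495). Then |KE| = |E − K| = 55.534.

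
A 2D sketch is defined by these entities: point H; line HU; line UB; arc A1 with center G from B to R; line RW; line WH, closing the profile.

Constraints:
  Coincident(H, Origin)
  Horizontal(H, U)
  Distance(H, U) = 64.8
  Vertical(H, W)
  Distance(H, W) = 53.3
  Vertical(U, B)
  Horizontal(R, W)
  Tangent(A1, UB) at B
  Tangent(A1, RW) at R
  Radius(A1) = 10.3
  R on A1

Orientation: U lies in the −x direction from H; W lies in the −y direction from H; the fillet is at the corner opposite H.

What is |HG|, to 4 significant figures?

69.42

H is at the origin; HU is horizontal with |HU| = 64.8 and U on the −x side, so U = (-64.80, 0.000). HW is vertical with |HW| = 53.3 and W on the −y side, so W = (0.000, -53.30). The virtual corner opposite H is at (-64.80, -53.30). The tangent condition forces GB to be normal to UB and the tangent condition forces GR to be normal to RW, with radius 10.3, so the center G sits 10.3 in from both sides at G = (-54.50, -43.00). Then |HG| = |G − H| = 69.42.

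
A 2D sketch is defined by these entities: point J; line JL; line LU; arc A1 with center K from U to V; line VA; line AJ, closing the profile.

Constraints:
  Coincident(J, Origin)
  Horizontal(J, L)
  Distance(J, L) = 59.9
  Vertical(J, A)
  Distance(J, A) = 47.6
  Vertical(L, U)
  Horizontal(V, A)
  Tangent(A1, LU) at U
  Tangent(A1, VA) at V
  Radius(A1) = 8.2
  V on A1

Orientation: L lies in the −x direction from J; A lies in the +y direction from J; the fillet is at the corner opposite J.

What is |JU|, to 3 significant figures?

71.7

J is at the origin; JL is horizontal with |JL| = 59.9 and L on the −x side, so L = (-59.9, 0.00). JA is vertical with |JA| = 47.6 and A on the +y side, so A = (0.00, 47.6). The virtual corner opposite J is at (-59.9, 47.6). Since A1 is tangent to LU there, KU ⟂ LU and the tangent condition forces KV to be normal to VA, with radius 8.2, so the center K sits 8.2 in from both sides at K = (-51.7, 39.4). That places the tangent points at U = (-59.9, 39.4) on LU and V = (-51.7, 47.6) on VA. Then |JU| = |U − J| = 71.7.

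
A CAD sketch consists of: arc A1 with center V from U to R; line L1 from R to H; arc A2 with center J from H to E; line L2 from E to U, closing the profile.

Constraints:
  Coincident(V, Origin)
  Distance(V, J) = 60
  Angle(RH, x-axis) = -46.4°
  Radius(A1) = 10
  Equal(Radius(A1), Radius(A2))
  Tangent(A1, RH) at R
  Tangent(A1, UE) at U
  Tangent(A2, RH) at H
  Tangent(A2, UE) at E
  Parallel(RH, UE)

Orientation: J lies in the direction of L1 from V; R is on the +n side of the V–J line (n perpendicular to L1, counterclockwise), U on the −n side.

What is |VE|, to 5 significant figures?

60.828

Tangency of A1 to both parallel lines with radius 10.0 puts R and U at V ± 10.0·n: R = (7.2417, 6.8962), U = (-7.2417, -6.8962). Equal radii place H and E the same way about J: H = J + 10.0·n = (48.619, -36.554), E = J − 10.0·n = (34.135, -50.347). Then |VE| = |E − V| = 60.828.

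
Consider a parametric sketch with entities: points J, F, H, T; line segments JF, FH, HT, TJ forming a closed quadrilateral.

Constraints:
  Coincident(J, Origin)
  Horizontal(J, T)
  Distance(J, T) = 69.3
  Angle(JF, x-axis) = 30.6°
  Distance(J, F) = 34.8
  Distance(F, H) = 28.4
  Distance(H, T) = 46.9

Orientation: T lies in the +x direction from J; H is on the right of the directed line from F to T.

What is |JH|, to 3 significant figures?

25.5

Checks: J.y = 0.00, T.y = 0.00 ✓; |FH| = 28.40 ✓; |HT| = 46.90 ✓.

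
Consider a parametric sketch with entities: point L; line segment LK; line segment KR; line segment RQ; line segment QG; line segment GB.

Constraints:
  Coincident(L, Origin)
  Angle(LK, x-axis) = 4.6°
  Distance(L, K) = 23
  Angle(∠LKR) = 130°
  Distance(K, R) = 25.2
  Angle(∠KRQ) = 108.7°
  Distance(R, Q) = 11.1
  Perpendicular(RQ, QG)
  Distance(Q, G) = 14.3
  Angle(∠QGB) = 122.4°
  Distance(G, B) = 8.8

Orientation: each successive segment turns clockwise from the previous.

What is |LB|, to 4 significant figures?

24.51

L is at the origin; LK runs at 4.6° with length 23.0, so K = (22.93, 1.845). ∠LKR = 130.0° gives KR at -45.40° from the x-axis; with |KR| = 25.2, R = (40.62, -16.10). ∠KRQ = 108.7° gives RQ at -116.7° from the x-axis; with |RQ| = 11.1, Q = (35.63, -26.01). RQ ⟂ QG, so QG runs at 153.3°; with |QG| = 14.3, G = (22.86, -19.59). ∠QGB = 122.4° gives GB at 95.70° from the x-axis; with |GB| = 8.8, B = (21.98, -10.83). Then |LB| = |B − L| = 24.51.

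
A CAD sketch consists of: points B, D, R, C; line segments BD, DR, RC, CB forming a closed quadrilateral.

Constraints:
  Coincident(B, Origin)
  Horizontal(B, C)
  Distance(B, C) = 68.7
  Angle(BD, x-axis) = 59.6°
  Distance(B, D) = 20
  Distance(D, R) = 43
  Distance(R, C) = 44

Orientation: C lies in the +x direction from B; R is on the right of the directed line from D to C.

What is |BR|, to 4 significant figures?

36.54

Checks: |DR| = 43.00 ✓; |RC| = 44.00 ✓.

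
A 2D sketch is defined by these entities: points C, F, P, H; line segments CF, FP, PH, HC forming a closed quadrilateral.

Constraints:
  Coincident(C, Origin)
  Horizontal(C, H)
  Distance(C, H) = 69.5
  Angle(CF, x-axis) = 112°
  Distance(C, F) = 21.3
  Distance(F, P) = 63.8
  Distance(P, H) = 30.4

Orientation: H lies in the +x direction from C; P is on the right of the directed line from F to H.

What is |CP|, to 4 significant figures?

47.36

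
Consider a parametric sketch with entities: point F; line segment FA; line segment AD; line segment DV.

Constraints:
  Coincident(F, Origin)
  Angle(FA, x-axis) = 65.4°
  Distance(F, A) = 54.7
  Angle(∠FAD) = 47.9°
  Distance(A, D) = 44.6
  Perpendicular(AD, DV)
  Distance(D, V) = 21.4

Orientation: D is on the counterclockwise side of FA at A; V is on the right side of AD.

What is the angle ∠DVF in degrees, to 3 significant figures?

7.29°

F is at the origin; FA runs at 65.4° with length 54.7, so A = 54.7·(cos 65.4°, sin 65.4°) = (22.8, 49.7). ∠FAD = 47.9°, so AD runs at 65.4° + (180° − 47.9°) = 198° from the x-axis; with |AD| = 44.6, D = A + 44.6·(cos 198°, sin 198°) = (-19.8, 36.3). AD is perpendicular to DV; with |DV| = 21.4 on the right of AD, V = D + 21.4·(-0.301, 0.954) = (-26.2, 56.7). Then cos ∠DVF = VD·VF / (|VD||VF|), giving 7.29°.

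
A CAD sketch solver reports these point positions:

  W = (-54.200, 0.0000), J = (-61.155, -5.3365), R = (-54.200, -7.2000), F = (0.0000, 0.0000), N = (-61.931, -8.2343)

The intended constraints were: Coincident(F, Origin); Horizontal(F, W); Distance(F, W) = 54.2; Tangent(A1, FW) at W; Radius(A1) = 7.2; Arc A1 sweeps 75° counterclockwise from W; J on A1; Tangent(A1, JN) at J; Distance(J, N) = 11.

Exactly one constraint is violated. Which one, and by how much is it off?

Distance(J, N) = 11 — off by 8.00.

F = (0.00, 0.00) ✓; F.y = 0.00, W.y = 0.00 ✓; |FW| = 54.20 ✓; ∠(RW, WF) = 90.00° ✓; |RW| = 7.200 ✓; bearing(R→J) − bearing(R→W) = 75.00° ✓; |RJ| = 7.200 ✓; ∠(RJ, JN) = 89.99° ✓; |JN| = 3.000 ✗.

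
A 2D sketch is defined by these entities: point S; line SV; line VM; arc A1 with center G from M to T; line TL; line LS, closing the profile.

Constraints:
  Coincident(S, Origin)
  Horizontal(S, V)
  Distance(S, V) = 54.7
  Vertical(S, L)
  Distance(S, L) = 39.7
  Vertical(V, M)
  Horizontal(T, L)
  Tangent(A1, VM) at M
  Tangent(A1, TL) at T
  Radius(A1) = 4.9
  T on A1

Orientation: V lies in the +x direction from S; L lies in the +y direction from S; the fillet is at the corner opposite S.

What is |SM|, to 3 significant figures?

64.8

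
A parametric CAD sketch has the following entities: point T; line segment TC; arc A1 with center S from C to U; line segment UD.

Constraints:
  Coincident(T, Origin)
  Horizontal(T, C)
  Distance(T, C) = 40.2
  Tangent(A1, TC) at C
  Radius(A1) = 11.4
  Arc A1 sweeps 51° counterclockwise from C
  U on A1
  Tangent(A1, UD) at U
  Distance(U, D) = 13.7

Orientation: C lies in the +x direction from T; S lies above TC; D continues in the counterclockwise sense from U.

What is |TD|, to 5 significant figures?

59.568

T is at the origin; TC is horizontal with |TC| = 40.2 and C on the +x side, so C = (40.200, 0.0000). A1 meets TC tangentially, so SC is at right angles to TC, so S = C + (0, 11.4) = (40.200, 11.400). On A1, C sits at bearing -90° from S; a 51° counterclockwise sweep puts U at bearing -39°, so U = S + 11.4·(cos -39°, sin -39°) = (49.059, 4.2257). A1 meets UD tangentially, so SU is at right angles to UD, so UD runs along (−sin -39°, cos -39°); with |UD| = 13.7, D = (57.681, 14.873). Then |TD| = |D − T| = 59.568.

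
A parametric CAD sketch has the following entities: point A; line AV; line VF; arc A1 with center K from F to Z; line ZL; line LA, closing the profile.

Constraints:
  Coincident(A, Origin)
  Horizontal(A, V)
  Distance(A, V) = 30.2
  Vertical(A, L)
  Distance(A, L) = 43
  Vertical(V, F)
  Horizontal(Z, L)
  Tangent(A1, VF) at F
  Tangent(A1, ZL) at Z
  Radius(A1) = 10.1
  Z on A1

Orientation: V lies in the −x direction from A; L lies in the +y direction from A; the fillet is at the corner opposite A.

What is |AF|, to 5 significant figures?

44.659

A is at the origin; A and V share the same y with |AV| = 30.2 and V on the −x side, so V = (-30.200, 0.0000). A and L share the same x with |AL| = 43.0 and L on the +y side, so L = (0.0000, 43.000). The virtual corner opposite A is at (-30.200, 43.000). A1 meets VF tangentially, so KF is at right angles to VF and A1 meets ZL tangentially, so KZ is at right angles to ZL, with radius 10.1, so the center K sits 10.1 in from both sides at K = (-20.100, 32.900). That places the tangent points at F = (-30.200, 32.900) on VF and Z = (-20.100, 43.000) on ZL. Then |AF| = |F − A| = 44.659.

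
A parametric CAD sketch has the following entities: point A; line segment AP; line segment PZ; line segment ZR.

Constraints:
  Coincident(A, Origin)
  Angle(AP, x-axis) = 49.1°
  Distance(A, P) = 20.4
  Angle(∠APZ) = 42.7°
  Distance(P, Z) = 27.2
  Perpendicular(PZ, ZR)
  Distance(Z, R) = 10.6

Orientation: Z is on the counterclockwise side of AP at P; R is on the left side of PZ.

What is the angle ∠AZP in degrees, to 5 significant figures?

48.574°

A is at the origin; AP runs at 49.1° with length 20.4, so P = 20.4·(cos 49.1°, sin 49.1°) = (13.357, 15.419). ∠APZ = 42.7°, so PZ runs at 49.1° + (180° − 42.7°) = 186.40° from the x-axis; with |PZ| = 27.2, Z = P + 27.2·(cos 186.40°, sin 186.40°) = (-13.674, 12.387). Then cos ∠AZP = ZA·ZP / (|ZA||ZP|), giving 48.574°.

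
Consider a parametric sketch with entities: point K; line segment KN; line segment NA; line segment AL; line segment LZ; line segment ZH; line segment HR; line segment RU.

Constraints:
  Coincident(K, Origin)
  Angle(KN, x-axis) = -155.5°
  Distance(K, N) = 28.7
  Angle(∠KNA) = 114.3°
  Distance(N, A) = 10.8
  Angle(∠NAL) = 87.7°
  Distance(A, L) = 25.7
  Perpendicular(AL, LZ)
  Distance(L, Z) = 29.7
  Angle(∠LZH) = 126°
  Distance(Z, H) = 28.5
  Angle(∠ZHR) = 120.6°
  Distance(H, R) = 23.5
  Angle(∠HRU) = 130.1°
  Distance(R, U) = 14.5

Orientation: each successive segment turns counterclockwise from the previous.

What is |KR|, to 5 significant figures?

48.535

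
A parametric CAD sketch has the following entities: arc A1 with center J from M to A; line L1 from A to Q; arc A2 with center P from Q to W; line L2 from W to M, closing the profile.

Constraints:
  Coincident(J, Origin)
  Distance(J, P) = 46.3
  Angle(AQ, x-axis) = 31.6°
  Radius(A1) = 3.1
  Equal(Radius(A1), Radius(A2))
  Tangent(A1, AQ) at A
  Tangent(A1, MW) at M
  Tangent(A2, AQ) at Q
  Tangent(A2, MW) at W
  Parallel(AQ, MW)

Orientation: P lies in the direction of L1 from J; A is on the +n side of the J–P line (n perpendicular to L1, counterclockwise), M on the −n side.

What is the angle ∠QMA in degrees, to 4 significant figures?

82.37°

The slot axis is L1's direction at 31.6°, so u = (cos 31.6°, sin 31.6°) = (0.8517, 0.5240) and n = (−sin 31.6°, cos 31.6°) = (-0.5240, 0.8517). J is at the origin and P lies 46.3 along u from J, so P = 46.3·u = (39.43, 24.26). Tangency of A1 to both parallel lines with radius 3.1 puts A and M at J ± 3.1·n: A = (-1.624, 2.640), M = (1.624, -2.640). Equal radii place Q and W the same way about P: Q = P + 3.1·n = (37.81, 26.90), W = P − 3.1·n = (41.06, 21.62). Then cos ∠QMA = MQ·MA / (|MQ||MA|), giving 82.37°.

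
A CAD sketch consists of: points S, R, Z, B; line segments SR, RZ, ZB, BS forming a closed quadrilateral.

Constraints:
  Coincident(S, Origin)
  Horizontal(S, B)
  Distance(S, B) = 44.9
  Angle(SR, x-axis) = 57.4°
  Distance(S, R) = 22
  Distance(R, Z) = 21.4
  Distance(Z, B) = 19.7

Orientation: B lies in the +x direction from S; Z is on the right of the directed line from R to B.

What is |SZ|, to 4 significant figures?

25.36

S is at the origin; SB is horizontal with |SB| = 44.9 and B in +x, so B = (44.9, 0). SR runs at 57.4° with |SR| = 22.0, so R = (11.85, 18.53). Z is determined by |RZ| = 21.4 and |ZB| = 19.7 together: it lies at the intersection of circle(R, 21.4) and circle(B, 19.7). With |RB| = 37.89, the foot of the radical line on RB is 19.87 from R and the perpendicular offset is √(21.4² − 19.87²) = 7.954. Taking the right-of-RB solution: Z = (25.29, 1.878).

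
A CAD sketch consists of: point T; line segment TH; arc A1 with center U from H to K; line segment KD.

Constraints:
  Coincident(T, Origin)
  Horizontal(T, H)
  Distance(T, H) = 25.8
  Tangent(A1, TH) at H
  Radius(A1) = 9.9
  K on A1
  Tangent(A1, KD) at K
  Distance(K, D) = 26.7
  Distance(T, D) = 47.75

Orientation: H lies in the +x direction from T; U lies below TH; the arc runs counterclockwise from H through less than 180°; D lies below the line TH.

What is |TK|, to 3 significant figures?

22.1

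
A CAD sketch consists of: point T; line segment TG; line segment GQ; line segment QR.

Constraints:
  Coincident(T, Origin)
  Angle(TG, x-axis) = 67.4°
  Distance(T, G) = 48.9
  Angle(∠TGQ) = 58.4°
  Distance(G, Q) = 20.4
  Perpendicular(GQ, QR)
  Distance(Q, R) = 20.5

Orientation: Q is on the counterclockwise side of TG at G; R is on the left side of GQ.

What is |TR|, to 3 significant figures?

21.8

∠TGQ = 58.4°, so GQ runs at 67.4° + (180° − 58.4°) = 189° from the x-axis; with |GQ| = 20.4, Q = G + 20.4·(cos 189°, sin 189°) = (-1.36, 42.0). GQ is perpendicular to QR; with |QR| = 20.5 on the left of GQ, R = Q + 20.5·(0.156, -0.988) = (1.85, 21.7). Then |TR| = |R − T| = 21.8.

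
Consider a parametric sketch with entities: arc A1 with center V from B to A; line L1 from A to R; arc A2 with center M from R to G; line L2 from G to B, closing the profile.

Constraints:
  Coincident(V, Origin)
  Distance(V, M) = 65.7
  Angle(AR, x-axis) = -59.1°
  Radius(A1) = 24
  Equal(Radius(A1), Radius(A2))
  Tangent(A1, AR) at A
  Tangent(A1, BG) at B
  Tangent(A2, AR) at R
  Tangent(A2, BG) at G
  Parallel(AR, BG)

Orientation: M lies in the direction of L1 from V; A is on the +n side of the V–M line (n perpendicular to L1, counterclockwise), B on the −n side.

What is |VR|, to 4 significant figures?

69.95

Tangency of A1 to both parallel lines with radius 24.0 puts A and B at V ± 24.0·n: A = (20.59, 12.32), B = (-20.59, -12.32). Equal radii place R and G the same way about M: R = M + 24.0·n = (54.33, -44.05), G = M − 24.0·n = (13.15, -68.70). Then |VR| = |R − V| = 69.95.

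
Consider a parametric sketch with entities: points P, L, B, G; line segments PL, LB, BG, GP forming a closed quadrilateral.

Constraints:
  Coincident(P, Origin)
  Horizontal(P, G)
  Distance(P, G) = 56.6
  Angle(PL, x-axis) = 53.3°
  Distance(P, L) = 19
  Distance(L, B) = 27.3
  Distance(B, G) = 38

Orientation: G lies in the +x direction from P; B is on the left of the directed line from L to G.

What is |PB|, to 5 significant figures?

45.670

P is at the origin; PG is horizontal with |PG| = 56.6 and G in +x, so G = (56.6, 0). PL runs at 53.3° with |PL| = 19.0, so L = (11.355, 15.234). B is determined by |LB| = 27.3 and |BG| = 38.0 together: it lies at the intersection of circle(L, 27.3) and circle(G, 38.0). With |LG| = 47.741, the foot of the radical line on LG is 16.553 from L and the perpendicular offset is √(27.3² − 16.553²) = 21.709. Taking the left-of-LG solution: B = (33.970, 30.526).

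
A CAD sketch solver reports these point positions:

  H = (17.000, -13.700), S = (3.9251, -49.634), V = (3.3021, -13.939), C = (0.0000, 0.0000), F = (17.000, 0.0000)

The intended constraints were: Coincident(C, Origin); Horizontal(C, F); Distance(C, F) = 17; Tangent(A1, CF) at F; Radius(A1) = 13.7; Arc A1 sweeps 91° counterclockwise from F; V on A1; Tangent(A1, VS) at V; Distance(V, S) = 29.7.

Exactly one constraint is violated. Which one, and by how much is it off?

Distance(V, S) = 29.7 — off by 6.00.

C = (0.00, 0.00) ✓; C.y = 0.00, F.y = 0.00 ✓; |CF| = 17.00 ✓; ∠(HF, FC) = 90.00° ✓; |HF| = 13.70 ✓; bearing(H→V) − bearing(H→F) = 91.00° ✓; |HV| = 13.70 ✓; ∠(HV, VS) = 90.00° ✓; |VS| = 35.70 ✗.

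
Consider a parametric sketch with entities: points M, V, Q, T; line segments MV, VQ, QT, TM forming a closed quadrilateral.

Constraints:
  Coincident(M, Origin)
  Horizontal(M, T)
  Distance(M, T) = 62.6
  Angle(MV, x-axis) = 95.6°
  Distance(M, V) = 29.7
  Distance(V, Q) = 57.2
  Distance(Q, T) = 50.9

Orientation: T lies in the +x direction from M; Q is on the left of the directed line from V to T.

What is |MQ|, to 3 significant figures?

70.9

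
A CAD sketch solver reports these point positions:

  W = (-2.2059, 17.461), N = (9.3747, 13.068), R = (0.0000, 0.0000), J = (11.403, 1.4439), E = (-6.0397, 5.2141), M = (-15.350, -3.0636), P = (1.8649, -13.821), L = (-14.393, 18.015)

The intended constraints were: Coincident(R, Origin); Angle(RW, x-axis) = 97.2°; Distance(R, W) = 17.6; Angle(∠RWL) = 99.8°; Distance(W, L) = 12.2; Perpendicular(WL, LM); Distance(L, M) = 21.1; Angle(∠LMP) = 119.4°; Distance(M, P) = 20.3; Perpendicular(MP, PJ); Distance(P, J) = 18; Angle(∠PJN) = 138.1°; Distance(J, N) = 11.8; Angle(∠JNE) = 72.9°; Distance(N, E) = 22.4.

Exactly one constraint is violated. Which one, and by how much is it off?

Distance(N, E) = 22.4 — off by 5.10.

R = (0.00, 0.00) ✓; RW at 97.20° ✓; |RW| = 17.60 ✓; ∠RWL = 99.80° ✓; |WL| = 12.20 ✓; ∠(WL, LM) = 90.00° ✓; |LM| = 21.10 ✓; ∠LMP = 119.4° ✓; |MP| = 20.30 ✓; ∠(MP, PJ) = 90.00° ✓; |PJ| = 18.00 ✓; ∠PJN = 138.1° ✓; |JN| = 11.80 ✓; ∠JNE = 72.90° ✓; |NE| = 17.30 ✗.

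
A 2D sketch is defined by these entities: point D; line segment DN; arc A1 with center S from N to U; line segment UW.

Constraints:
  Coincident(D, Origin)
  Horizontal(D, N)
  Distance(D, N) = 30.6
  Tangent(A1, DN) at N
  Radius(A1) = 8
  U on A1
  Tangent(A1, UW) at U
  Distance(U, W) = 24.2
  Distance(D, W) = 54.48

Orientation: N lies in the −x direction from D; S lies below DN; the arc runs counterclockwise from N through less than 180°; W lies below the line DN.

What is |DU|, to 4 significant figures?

38.35

D is at the origin; D and N share the same y with |DN| = 30.6 and N on the −x side, so N = (-30.60, 0.000). Since A1 is tangent to DN there, SN ⟂ DN, so S = N + (0, -8) = (-30.60, -8.000). Since SU ⟂ UW (tangency), |SW| = √(8.0² + 24.2²) = 25.49 regardless of where U sits on A1. So W lies on both circle(D, 54.48) and circle(S, 25.49); the below-DN intersection is W = (-47.05, -27.47). U is the foot of the tangent from W: U = (-38.02, -5.017).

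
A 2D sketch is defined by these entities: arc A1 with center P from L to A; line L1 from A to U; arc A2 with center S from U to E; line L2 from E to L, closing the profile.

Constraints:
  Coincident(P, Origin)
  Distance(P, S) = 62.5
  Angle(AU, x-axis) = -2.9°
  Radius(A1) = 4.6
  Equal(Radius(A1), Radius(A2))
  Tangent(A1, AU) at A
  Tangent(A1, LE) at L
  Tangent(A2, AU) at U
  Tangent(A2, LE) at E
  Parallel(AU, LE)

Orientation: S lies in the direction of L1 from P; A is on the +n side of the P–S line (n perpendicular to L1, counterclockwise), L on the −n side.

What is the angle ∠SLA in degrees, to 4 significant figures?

85.79°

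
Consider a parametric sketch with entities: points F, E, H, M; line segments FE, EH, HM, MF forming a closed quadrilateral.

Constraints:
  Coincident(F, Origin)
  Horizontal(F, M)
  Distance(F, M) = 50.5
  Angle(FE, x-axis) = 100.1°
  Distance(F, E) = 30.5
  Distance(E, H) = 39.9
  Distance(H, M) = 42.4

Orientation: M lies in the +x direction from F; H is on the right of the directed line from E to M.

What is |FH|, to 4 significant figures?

11.39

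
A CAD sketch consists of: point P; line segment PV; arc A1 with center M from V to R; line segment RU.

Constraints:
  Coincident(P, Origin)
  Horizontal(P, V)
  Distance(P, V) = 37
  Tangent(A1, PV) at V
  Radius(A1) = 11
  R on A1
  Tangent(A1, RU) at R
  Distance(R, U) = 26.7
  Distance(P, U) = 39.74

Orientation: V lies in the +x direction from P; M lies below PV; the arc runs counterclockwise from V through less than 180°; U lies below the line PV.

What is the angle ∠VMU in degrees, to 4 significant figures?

143.9°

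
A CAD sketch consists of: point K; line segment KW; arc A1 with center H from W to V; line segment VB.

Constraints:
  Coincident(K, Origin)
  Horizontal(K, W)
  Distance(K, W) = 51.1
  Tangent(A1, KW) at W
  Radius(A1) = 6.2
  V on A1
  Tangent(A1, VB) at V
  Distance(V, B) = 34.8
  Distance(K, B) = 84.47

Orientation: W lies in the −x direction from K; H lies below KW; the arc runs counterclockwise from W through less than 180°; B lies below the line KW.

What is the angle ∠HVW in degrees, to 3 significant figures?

67.9°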